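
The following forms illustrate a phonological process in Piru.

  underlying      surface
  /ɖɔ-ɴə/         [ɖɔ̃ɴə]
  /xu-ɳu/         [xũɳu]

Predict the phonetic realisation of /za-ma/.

[zãma]

The data show regressive nasality assimilation (vowel nasalisation): /ɔ/ → [ɔ̃] before /ɴ/; /u/ → [ũ] before /ɳ/ — a vowel is nasalised by an immediately following nasal consonant.
The vowel /a/ is adjacent to the following nasal /m/, so it acquires [+nasal] and surfaces as [ã].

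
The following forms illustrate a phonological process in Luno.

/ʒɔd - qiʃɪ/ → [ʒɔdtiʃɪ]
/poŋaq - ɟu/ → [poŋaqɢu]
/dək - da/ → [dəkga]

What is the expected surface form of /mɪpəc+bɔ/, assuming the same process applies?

[mɪpəcɟɔ]

The data show progressive place assimilation: /q/ → [t] after /d/; /ɟ/ → [ɢ] after /q/; /d/ → [g] after /k/. In each pair only place changes, matching the preceding consonant, while manner and voice stay constant.
/b/ is a voiced bilabial stop. The preceding trigger /c/ is palatal, so /b/ must become palatal as well.
Changing only its place to palatal gives [ɟ] — the voiced palatal stop.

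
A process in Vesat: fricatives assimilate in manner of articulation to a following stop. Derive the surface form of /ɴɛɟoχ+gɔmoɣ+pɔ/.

The rule targets /χ/ (voiceless uvular fricative), which sits before the trigger /g/ (stop).
The voiceless uvular stop is [q], so /χ/ → [q].
The same rule applies at the second boundary: /ɣ/ → [g] next to /p/.

[ɴɛɟoqgɔmogpɔ]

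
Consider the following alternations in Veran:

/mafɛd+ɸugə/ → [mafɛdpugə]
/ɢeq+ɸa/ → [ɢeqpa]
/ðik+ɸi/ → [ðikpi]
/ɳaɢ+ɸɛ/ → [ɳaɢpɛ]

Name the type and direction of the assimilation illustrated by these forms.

Comparing underlying and surface forms, /ɸ/ → [p] is the alternation; the neighbouring /d/ is constant.
The change fricative → stop matches the manner of the preceding /d/, identifying this as manner assimilation.
Place and voice are unchanged, so the assimilation is partial, not total.
The other alternating forms pattern the same way: /ɸ/ → [p] after /q/ (fricative → stop, matching a stop); /ɸ/ → [p] after /k/ (fricative → stop, matching a stop); /ɸ/ → [p] after /ɢ/ (fricative → stop, matching a stop) — only manner changes, and always toward the preceding segment.
The trigger is the preceding segment, so the direction is progressive (perseverative).

progressive manner assimilation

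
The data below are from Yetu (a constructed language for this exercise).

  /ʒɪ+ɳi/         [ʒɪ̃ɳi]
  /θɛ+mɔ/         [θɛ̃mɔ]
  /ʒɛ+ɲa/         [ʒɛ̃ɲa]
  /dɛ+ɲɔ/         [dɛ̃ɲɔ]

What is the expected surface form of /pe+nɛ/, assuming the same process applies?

[pẽnɛ]

The data show regressive nasality assimilation (vowel nasalisation): /ɪ/ → [ɪ̃] before /ɳ/; /ɛ/ → [ɛ̃] before /m/; /ɛ/ → [ɛ̃] before /ɲ/ — a vowel is nasalised by an immediately following nasal consonant.
/e/ sits next to the nasal /n/ and is therefore nasalised to [ẽ].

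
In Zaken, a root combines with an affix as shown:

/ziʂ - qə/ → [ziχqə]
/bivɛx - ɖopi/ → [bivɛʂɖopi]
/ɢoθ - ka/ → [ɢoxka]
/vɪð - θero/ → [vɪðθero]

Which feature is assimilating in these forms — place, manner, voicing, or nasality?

place

Underlying /ʂ/ is realised as [χ] next to /q/; /q/ itself does not change.
/ʂ/ is retroflex while /q/ is uvular; the output [χ] is uvular, matching the trigger — so the feature that spreads is place.
Checking the remaining alternations: /x/ → [ʂ] before /ɖ/ (velar → retroflex, matching retroflex); /θ/ → [x] before /k/ (dental → velar, matching velar) — only place changes, and always toward the following segment.
Nothing changes in [vɪðθero]: there the adjacent consonants already agree in place (/ð/ and /θ/ are both dental), so this form is consistent with the same rule.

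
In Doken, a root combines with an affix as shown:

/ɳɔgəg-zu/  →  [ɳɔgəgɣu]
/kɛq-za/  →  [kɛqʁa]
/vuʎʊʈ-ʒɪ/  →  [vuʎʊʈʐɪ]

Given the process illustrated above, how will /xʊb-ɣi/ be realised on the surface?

The data show progressive place assimilation: /z/ → [ɣ] after /g/; /z/ → [ʁ] after /q/; /ʒ/ → [ʐ] after /ʈ/. In each pair only place changes, matching the preceding consonant, while manner and voice stay constant.
The rule targets /ɣ/ (voiced velar fricative), which sits after the trigger /b/ (bilabial).
Changing only its place to bilabial gives [β] — the voiced bilabial fricative.

[xʊbβi]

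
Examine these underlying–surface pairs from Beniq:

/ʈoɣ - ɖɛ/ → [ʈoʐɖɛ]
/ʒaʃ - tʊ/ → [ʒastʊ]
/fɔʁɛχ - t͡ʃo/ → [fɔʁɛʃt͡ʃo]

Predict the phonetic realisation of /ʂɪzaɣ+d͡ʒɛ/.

The data show regressive place assimilation: /ɣ/ → [ʐ] before /ɖ/; /ʃ/ → [s] before /t/; /χ/ → [ʃ] before /t͡ʃ/. In each pair only place changes, matching the following consonant, while manner and voice stay constant.
The rule targets /ɣ/ (voiced velar fricative), which sits before the trigger /d͡ʒ/ (postalveolar).
Changing only its place to postalveolar gives [ʒ] — the voiced postalveolar fricative.

[ʂɪzaʒd͡ʒɛ]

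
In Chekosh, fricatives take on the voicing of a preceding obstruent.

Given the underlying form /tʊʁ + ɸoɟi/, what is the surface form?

[tʊʁβoɟi]

The rule targets /ɸ/ (voiceless bilabial fricative), which sits after the trigger /ʁ/ (voiced).
Changing only its voicing to voiced gives [β] — the voiced bilabial fricative.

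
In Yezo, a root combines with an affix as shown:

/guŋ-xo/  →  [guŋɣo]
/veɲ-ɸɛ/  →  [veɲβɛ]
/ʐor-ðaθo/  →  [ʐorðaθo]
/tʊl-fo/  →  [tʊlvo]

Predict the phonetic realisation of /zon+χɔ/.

[zonʁɔ]

The data show progressive voicing assimilation: /x/ → [ɣ] after /ŋ/; /ɸ/ → [β] after /ɲ/; /f/ → [v] after /l/. In each pair only voicing changes, matching the preceding consonant, while place and manner stay constant.
No alternation appears in [ʐorðaθo]: there the adjacent consonants already agree in voicing (/ð/ and /r/ are both voiced), so this form is consistent with the same rule.
The rule targets /χ/ (voiceless uvular fricative), which sits after the trigger /n/ (voiced).
A voiced uvular fricative is [ʁ], so the surface segment is [ʁ].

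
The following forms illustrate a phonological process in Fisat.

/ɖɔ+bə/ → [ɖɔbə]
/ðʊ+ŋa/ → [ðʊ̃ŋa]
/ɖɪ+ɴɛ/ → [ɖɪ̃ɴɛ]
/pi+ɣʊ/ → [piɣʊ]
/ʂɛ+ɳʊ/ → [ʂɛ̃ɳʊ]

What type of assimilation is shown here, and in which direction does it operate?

regressive nasality assimilation (vowel nasalisation)

The vowel /ʊ/ surfaces as nasalised [ʊ̃] next to the following nasal /ŋ/ — it has acquired the [+nasal] feature of its neighbour.
Likewise in the remaining data: /ɪ/ → [ɪ̃] before /ɴ/; /ɛ/ → [ɛ̃] before /ɳ/ — each time a vowel is nasalised next to a following nasal.
No change occurs in [ɖɔbə], [piɣʊ] because the vowel at the boundary is adjacent to an oral consonant, not a nasal (/ɔ/ next to /b/; /i/ next to /ɣ/).
Because the conditioning nasal is to the right of the vowel that changes, the process is regressive (anticipatory).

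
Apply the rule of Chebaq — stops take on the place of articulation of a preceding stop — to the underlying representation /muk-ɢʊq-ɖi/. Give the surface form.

[mukgʊqɢi]

The rule targets /ɢ/ (voiced uvular stop), which sits after the trigger /k/ (velar).
The voiced velar stop is [g], so /ɢ/ → [g].
The same rule applies at the second boundary: /ɖ/ → [ɢ] next to /q/.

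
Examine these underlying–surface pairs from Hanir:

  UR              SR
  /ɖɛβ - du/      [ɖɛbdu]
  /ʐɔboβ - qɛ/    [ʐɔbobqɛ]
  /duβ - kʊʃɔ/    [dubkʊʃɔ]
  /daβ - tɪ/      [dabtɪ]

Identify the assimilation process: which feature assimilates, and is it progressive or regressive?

The segment that alternates is /β/, which surfaces as [b] when adjacent to /d/.
The change fricative → stop matches the manner of the following /d/, identifying this as manner assimilation.
Place and voice are unchanged, so the assimilation is partial, not total.
Checking the remaining alternations: /β/ → [b] before /q/ (fricative → stop, matching a stop); /β/ → [b] before /k/ (fricative → stop, matching a stop); /β/ → [b] before /t/ (fricative → stop, matching a stop) — only manner changes, and always toward the following segment.
The trigger is the following segment, so the direction is regressive (anticipatory).

regressive manner assimilation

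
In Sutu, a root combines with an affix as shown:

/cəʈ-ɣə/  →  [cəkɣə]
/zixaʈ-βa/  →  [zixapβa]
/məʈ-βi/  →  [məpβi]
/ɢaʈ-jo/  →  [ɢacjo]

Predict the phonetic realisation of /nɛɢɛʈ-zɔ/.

The data show regressive place assimilation: /ʈ/ → [k] before /ɣ/; /ʈ/ → [p] before /β/; /ʈ/ → [c] before /j/. In each pair only place changes, matching the following consonant, while manner and voice stay constant.
The rule targets /ʈ/ (voiceless retroflex stop), which sits before the trigger /z/ (alveolar).
The voiceless alveolar stop is [t], so /ʈ/ → [t].

[nɛɢɛtzɔ]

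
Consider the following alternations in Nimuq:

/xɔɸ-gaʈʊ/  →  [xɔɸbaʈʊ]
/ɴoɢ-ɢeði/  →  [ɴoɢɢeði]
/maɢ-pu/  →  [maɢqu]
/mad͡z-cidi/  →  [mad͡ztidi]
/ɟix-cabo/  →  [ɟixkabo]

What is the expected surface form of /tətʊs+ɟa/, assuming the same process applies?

The data show progressive place assimilation: /g/ → [b] after /ɸ/; /p/ → [q] after /ɢ/; /c/ → [t] after /d͡z/; /c/ → [k] after /x/. In each pair only place changes, matching the preceding consonant, while manner and voice stay constant.
Nothing changes in [ɴoɢɢeði]: there the adjacent consonants already agree in place (/ɢ/ and /ɢ/ are both uvular), so this form is consistent with the same rule.
The rule targets /ɟ/ (voiced palatal stop), which sits after the trigger /s/ (alveolar).
The voiced alveolar stop is [d], so /ɟ/ → [d].

[tətʊsda]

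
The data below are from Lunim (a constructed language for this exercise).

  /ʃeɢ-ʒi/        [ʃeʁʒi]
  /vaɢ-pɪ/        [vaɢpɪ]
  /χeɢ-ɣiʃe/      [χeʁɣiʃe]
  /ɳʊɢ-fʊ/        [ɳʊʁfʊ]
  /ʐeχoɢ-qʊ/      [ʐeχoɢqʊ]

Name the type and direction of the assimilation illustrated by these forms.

regressive manner assimilation

Underlying /ɢ/ is realised as [ʁ] next to /ʒ/; /ʒ/ itself does not change.
/ɢ/ is a stop while /ʒ/ is a fricative; the output [ʁ] is a fricative, matching the trigger — so the feature that spreads is manner.
Place and voice are unchanged, so the assimilation is partial, not total.
The same holds elsewhere in the data: /ɢ/ → [ʁ] before /ɣ/ (stop → fricative, matching a fricative); /ɢ/ → [ʁ] before /f/ (stop → fricative, matching a fricative) — only manner changes, and always toward the following segment.
No alternation appears in [vaɢpɪ], [ʐeχoɢqʊ]: there the adjacent consonants already agree in manner (/ɢ/ and /p/ are both stops; /ɢ/ and /q/ are both stops), so these forms are consistent with the same rule.
Since the segment that changes precedes the conditioning segment, the assimilation is regressive.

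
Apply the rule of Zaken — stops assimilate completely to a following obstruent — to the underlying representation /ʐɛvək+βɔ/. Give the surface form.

[ʐɛvəββɔ]

/k/ is the segment targeted by the rule; it sits immediately before /β/, so it assimilates completely and surfaces as [β].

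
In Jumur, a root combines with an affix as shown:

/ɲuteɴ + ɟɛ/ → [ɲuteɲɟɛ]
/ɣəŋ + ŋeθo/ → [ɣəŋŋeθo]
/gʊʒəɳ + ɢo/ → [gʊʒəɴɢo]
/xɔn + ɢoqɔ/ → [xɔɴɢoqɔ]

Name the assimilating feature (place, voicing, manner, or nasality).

Comparing underlying and surface forms, /ɴ/ → [ɲ] is the alternation; the neighbouring /ɟ/ is constant.
/ɴ/ is uvular while /ɟ/ is palatal; the output [ɲ] is palatal, matching the trigger — so the feature that spreads is place.
Checking the remaining alternations: /ɳ/ → [ɴ] before /ɢ/ (retroflex → uvular, matching uvular); /n/ → [ɴ] before /ɢ/ (alveolar → uvular, matching uvular) — only place changes, and always toward the following segment.
Nothing changes in [ɣəŋŋeθo]: there the adjacent consonants already agree in place (/ŋ/ and /ŋ/ are both velar), so this form is consistent with the same rule.

place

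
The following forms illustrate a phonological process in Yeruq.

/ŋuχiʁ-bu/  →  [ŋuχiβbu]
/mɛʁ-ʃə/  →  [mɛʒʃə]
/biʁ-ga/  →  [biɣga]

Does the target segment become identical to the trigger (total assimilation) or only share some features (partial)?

The segment that alternates is /ʁ/, which surfaces as [β] when adjacent to /b/.
/ʁ/ is uvular while /b/ is bilabial; the output [β] is bilabial, matching the trigger — so the feature that spreads is place.
Manner and voice are unchanged, so the assimilation is partial, not total.
Checking the remaining alternations: /ʁ/ → [ʒ] before /ʃ/ (uvular → postalveolar, matching postalveolar); /ʁ/ → [ɣ] before /g/ (uvular → velar, matching velar) — only place changes, and always toward the following segment.

partial assimilation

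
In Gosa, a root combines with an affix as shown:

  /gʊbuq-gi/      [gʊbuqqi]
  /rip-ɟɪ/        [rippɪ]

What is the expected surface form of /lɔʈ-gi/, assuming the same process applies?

The data show progressive total assimilation (/g/ → [q] after /q/; /ɟ/ → [p] after /p/): in every case the target segment becomes identical to its preceding neighbour, copying more than a single feature.
/g/ is the segment targeted by the rule; it sits immediately after /ʈ/, so it assimilates completely and surfaces as [ʈ].

[lɔʈʈi]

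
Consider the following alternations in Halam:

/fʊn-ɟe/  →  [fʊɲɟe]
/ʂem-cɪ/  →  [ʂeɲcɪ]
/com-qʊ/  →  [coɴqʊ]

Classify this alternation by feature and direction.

The segment that alternates is /n/, which surfaces as [ɲ] when adjacent to /ɟ/.
/n/ is alveolar while /ɟ/ is palatal; the output [ɲ] is palatal, matching the trigger — so the feature that spreads is place.
Manner and voice are unchanged, so the assimilation is partial, not total.
Checking the remaining alternations: /m/ → [ɲ] before /c/ (bilabial → palatal, matching palatal); /m/ → [ɴ] before /q/ (bilabial → uvular, matching uvular) — only place changes, and always toward the following segment.
Since the segment that changes precedes the conditioning segment, the assimilation is regressive.

regressive place assimilation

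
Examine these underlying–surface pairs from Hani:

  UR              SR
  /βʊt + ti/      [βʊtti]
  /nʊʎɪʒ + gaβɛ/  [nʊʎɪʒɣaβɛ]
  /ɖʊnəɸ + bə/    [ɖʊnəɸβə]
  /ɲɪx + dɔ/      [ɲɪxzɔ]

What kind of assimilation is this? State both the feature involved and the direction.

Comparing underlying and surface forms, /g/ → [ɣ] is the alternation; the neighbouring /ʒ/ is constant.
The change stop → fricative matches the manner of the preceding /ʒ/, identifying this as manner assimilation.
Place and voice are unchanged, so the assimilation is partial, not total.
The same holds elsewhere in the data: /b/ → [β] after /ɸ/ (stop → fricative, matching a fricative); /d/ → [z] after /x/ (stop → fricative, matching a fricative) — only manner changes, and always toward the preceding segment.
No alternation appears in [βʊtti]: there the adjacent consonants already agree in manner (/t/ and /t/ are both stops), so this form is consistent with the same rule.
Since the segment that changes follows the conditioning segment, the assimilation is progressive.

progressive manner assimilation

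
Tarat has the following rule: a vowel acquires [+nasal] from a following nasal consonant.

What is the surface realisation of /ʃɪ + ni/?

/ɪ/ sits next to the nasal /n/ and is therefore nasalised to [ɪ̃].

[ʃɪ̃ni]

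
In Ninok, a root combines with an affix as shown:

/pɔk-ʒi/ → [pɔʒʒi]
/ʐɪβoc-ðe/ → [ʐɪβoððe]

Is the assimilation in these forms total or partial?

total assimilation

The segment that alternates is /k/, which surfaces as [ʒ] when adjacent to /ʒ/.
The output [ʒ] is identical to the trigger /ʒ/ — every feature (place, manner, voicing) has been copied — so this is total assimilation.
The other form behaves the same way: /c/ → [ð] before /ð/ — in each case the output is a copy of the following consonant.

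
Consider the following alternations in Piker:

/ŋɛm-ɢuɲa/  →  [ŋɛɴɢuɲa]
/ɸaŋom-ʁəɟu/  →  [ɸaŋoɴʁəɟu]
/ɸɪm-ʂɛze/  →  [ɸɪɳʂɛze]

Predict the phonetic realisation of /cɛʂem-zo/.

[cɛʂenzo]

The data show regressive place assimilation: /m/ → [ɴ] before /ɢ/; /m/ → [ɴ] before /ʁ/; /m/ → [ɳ] before /ʂ/. In each pair only place changes, matching the following consonant, while manner and voice stay constant.
/m/ is a voiced bilabial nasal. The following trigger /z/ is alveolar, so /m/ must become alveolar as well.
A voiced alveolar nasal is [n], so the surface segment is [n].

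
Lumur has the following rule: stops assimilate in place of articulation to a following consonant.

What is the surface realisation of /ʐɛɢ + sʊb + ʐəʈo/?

/ɢ/ is a voiced uvular stop. The following trigger /s/ is alveolar, so /ɢ/ must become alveolar as well.
Changing only its place to alveolar gives [d] — the voiced alveolar stop.
The same rule applies at the second boundary: /b/ → [ɖ] next to /ʐ/.

[ʐɛdsʊɖʐəʈo]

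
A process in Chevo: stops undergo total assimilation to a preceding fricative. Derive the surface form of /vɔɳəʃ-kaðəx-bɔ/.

[vɔɳəʃʃaðəxxɔ]

/k/ is the segment targeted by the rule; it sits immediately after /ʃ/, so it assimilates completely and surfaces as [ʃ].
The same rule applies at the second boundary: /b/ → [x] next to /x/.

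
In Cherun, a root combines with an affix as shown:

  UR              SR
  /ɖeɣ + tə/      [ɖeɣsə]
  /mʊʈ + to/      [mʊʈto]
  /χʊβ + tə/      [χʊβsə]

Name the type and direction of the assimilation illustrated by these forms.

The segment that alternates is /t/, which surfaces as [s] when adjacent to /ɣ/.
The change stop → fricative matches the manner of the preceding /ɣ/, identifying this as manner assimilation.
Place and voice are unchanged, so the assimilation is partial, not total.
The other alternating form patterns the same way: /t/ → [s] after /β/ (stop → fricative, matching a fricative) — only manner changes, and always toward the preceding segment.
No alternation appears in [mʊʈto]: there the adjacent consonants already agree in manner (/t/ and /ʈ/ are both stops), so this form is consistent with the same rule.
Since the segment that changes follows the conditioning segment, the assimilation is progressive.

progressive manner assimilation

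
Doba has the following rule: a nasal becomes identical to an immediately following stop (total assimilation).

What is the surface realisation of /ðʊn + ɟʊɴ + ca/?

[ðʊɟɟʊcca]

/n/ is the segment targeted by the rule; it sits immediately before /ɟ/, so it assimilates completely and surfaces as [ɟ].
At the second juncture, /ɴ/ likewise becomes [c] adjacent to /c/.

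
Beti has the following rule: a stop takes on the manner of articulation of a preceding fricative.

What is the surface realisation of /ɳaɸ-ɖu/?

The rule targets /ɖ/ (voiced retroflex stop), which sits after the trigger /ɸ/ (fricative).
A voiced retroflex fricative is [ʐ], so the surface segment is [ʐ].

[ɳaɸʐu]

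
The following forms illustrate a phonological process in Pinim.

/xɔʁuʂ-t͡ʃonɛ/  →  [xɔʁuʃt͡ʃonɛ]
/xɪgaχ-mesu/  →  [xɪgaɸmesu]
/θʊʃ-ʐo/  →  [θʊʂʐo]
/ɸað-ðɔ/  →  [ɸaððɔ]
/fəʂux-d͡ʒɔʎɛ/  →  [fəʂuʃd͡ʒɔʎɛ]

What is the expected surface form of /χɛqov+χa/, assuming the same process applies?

The data show regressive place assimilation: /ʂ/ → [ʃ] before /t͡ʃ/; /χ/ → [ɸ] before /m/; /ʃ/ → [ʂ] before /ʐ/; /x/ → [ʃ] before /d͡ʒ/. In each pair only place changes, matching the following consonant, while manner and voice stay constant.
No alternation appears in [ɸaððɔ]: there the adjacent consonants already agree in place (/ð/ and /ð/ are both dental), so this form is consistent with the same rule.
/v/ is a voiced labiodental fricative. The following trigger /χ/ is uvular, so /v/ must become uvular as well.
Changing only its place to uvular gives [ʁ] — the voiced uvular fricative.

[χɛqoʁχa]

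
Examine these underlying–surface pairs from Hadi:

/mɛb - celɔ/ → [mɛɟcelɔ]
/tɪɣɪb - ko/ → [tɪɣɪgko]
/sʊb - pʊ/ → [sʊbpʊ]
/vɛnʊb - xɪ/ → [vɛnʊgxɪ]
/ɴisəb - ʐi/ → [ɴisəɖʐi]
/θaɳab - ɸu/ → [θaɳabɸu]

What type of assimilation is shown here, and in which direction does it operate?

Comparing underlying and surface forms, /b/ → [ɟ] is the alternation; the neighbouring /c/ is constant.
/b/ is bilabial while /c/ is palatal; the output [ɟ] is palatal, matching the trigger — so the feature that spreads is place.
Manner and voice are unchanged, so the assimilation is partial, not total.
The other alternating forms pattern the same way: /b/ → [g] before /k/ (bilabial → velar, matching velar); /b/ → [g] before /x/ (bilabial → velar, matching velar); /b/ → [ɖ] before /ʐ/ (bilabial → retroflex, matching retroflex) — only place changes, and always toward the following segment.
No alternation appears in [sʊbpʊ], [θaɳabɸu]: there the adjacent consonants already agree in place (/b/ and /p/ are both bilabial; /b/ and /ɸ/ are both bilabial), so these forms are consistent with the same rule.
Since the segment that changes precedes the conditioning segment, the assimilation is regressive.

regressive place assimilation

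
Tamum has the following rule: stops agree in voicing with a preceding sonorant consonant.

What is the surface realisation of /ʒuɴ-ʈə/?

The rule targets /ʈ/ (voiceless retroflex stop), which sits after the trigger /ɴ/ (voiced).
The voiced retroflex stop is [ɖ], so /ʈ/ → [ɖ].

[ʒuɴɖə]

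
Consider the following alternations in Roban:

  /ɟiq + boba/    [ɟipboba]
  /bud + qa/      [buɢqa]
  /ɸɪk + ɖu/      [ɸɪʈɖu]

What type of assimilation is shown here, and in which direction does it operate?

regressive place assimilation

Underlying /q/ is realised as [p] next to /b/; /b/ itself does not change.
/q/ is uvular while /b/ is bilabial; the output [p] is bilabial, matching the trigger — so the feature that spreads is place.
Manner and voice are unchanged, so the assimilation is partial, not total.
Checking the remaining alternations: /d/ → [ɢ] before /q/ (alveolar → uvular, matching uvular); /k/ → [ʈ] before /ɖ/ (velar → retroflex, matching retroflex) — only place changes, and always toward the following segment.
Since the segment that changes precedes the conditioning segment, the assimilation is regressive.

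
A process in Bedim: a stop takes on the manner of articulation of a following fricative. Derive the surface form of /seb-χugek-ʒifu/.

[seβχugexʒifu]

/b/ is a voiced bilabial stop. The following trigger /χ/ is a fricative, so /b/ must become a fricative as well.
Changing only its manner to fricative gives [β] — the voiced bilabial fricative.
The same rule applies at the second boundary: /k/ → [x] next to /ʒ/.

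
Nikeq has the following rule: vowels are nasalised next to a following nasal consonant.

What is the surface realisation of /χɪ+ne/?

[χɪ̃ne]

The vowel /ɪ/ is adjacent to the following nasal /n/, so it acquires [+nasal] and surfaces as [ɪ̃].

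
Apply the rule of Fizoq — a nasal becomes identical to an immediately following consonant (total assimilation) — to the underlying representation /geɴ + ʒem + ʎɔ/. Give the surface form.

/ɴ/ is the segment targeted by the rule; it sits immediately before /ʒ/, so it assimilates completely and surfaces as [ʒ].
The same rule applies at the second boundary: /m/ → [ʎ] next to /ʎ/.

[geʒʒeʎʎɔ]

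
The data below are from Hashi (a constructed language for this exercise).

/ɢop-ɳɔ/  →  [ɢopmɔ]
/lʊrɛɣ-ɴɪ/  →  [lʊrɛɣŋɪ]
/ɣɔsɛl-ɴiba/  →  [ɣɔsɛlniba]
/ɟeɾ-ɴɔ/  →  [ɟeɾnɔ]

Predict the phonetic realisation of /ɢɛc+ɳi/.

[ɢɛcɲi]

The data show progressive place assimilation: /ɳ/ → [m] after /p/; /ɴ/ → [ŋ] after /ɣ/; /ɴ/ → [n] after /l/; /ɴ/ → [n] after /ɾ/. In each pair only place changes, matching the preceding consonant, while manner and voice stay constant.
/ɳ/ is a voiced retroflex nasal. The preceding trigger /c/ is palatal, so /ɳ/ must become palatal as well.
A voiced palatal nasal is [ɲ], so the surface segment is [ɲ].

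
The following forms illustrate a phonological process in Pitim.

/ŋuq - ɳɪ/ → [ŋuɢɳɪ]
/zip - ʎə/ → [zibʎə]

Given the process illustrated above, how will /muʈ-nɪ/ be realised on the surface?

[muɖnɪ]

The data show regressive voicing assimilation: /q/ → [ɢ] before /ɳ/; /p/ → [b] before /ʎ/. In each pair only voicing changes, matching the following consonant, while place and manner stay constant.
The rule targets /ʈ/ (voiceless retroflex stop), which sits before the trigger /n/ (voiced).
A voiced retroflex stop is [ɖ], so the surface segment is [ɖ].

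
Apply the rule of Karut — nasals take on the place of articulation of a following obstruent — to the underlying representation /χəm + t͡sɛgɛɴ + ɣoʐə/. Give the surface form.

/m/ is a voiced bilabial nasal. The following trigger /t͡s/ is alveolar, so /m/ must become alveolar as well.
Changing only its place to alveolar gives [n] — the voiced alveolar nasal.
At the second juncture, /ɴ/ likewise becomes [ŋ] adjacent to /ɣ/.

[χənt͡sɛgɛŋɣoʐə]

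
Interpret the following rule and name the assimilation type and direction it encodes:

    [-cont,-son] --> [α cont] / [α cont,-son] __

The shared variable α links the value of [cont] on the target to that of the neighbouring obstruent. [cont] distinguishes stops from fricatives — a manner-of-articulation feature — so this is manner assimilation.
Since the environment is written before the underscore, the trigger precedes the target; the direction is progressive.

progressive manner assimilation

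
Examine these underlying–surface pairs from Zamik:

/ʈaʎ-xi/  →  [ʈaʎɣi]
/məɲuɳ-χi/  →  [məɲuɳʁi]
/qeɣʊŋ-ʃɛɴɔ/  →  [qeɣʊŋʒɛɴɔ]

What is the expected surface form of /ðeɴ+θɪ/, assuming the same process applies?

[ðeɴðɪ]

The data show progressive voicing assimilation: /x/ → [ɣ] after /ʎ/; /χ/ → [ʁ] after /ɳ/; /ʃ/ → [ʒ] after /ŋ/. In each pair only voicing changes, matching the preceding consonant, while place and manner stay constant.
/θ/ is a voiceless dental fricative. The preceding trigger /ɴ/ is voiced, so /θ/ must become voiced as well.
Changing only its voicing to voiced gives [ð] — the voiced dental fricative.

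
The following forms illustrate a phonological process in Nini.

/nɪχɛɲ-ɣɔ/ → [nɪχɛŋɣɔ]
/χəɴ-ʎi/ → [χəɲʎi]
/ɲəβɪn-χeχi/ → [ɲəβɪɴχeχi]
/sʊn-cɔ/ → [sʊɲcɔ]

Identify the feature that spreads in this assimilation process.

place

Underlying /ɲ/ is realised as [ŋ] next to /ɣ/; /ɣ/ itself does not change.
/ɲ/ is palatal while /ɣ/ is velar; the output [ŋ] is velar, matching the trigger — so the feature that spreads is place.
Checking the remaining alternations: /ɴ/ → [ɲ] before /ʎ/ (uvular → palatal, matching palatal); /n/ → [ɴ] before /χ/ (alveolar → uvular, matching uvular); /n/ → [ɲ] before /c/ (alveolar → palatal, matching palatal) — only place changes, and always toward the following segment.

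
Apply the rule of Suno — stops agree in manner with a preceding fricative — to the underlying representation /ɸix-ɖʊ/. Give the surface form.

[ɸixʐʊ]

The rule targets /ɖ/ (voiced retroflex stop), which sits after the trigger /x/ (fricative).
Changing only its manner to fricative gives [ʐ] — the voiced retroflex fricative.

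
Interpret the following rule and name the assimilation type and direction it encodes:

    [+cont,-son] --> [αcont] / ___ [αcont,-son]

regressive manner assimilation

The rule copies [cont] (continuancy) from the environment onto the target fricatives; since [±cont] encodes the stop/fricative manner contrast, the assimilating dimension is manner.
The conditioning segment sits to the right of the focus bar, meaning the trigger follows the segment that changes — regressive assimilation.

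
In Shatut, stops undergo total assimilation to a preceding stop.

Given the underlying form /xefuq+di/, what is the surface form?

/d/ is the segment targeted by the rule; it sits immediately after /q/, so it assimilates completely and surfaces as [q].

[xefuqqi]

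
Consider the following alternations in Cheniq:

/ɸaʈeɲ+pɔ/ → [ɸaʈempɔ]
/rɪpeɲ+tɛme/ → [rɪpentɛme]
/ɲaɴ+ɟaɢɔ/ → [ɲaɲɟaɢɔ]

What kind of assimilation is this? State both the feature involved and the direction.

The segment that alternates is /ɲ/, which surfaces as [m] when adjacent to /p/.
The change palatal → bilabial matches the place of the following /p/, identifying this as place assimilation.
Manner and voice are unchanged, so the assimilation is partial, not total.
The same holds elsewhere in the data: /ɲ/ → [n] before /t/ (palatal → alveolar, matching alveolar); /ɴ/ → [ɲ] before /ɟ/ (uvular → palatal, matching palatal) — only place changes, and always toward the following segment.
The trigger is the following segment, so the direction is regressive (anticipatory).

regressive place assimilation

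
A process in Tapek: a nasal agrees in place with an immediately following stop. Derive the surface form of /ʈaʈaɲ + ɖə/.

[ʈaʈaɳɖə]

/ɲ/ is a voiced palatal nasal. The following trigger /ɖ/ is retroflex, so /ɲ/ must become retroflex as well.
The voiced retroflex nasal is [ɳ], so /ɲ/ → [ɳ].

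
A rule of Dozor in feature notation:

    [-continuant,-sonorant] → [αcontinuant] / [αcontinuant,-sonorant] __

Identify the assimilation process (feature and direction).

progressive manner assimilation

The shared variable α links the value of [continuant] on the target to that of the neighbouring obstruent. [continuant] distinguishes stops from fricatives — a manner-of-articulation feature — so this is manner assimilation.
The conditioning segment sits to the left of the focus bar, meaning the trigger precedes the segment that changes — progressive assimilation.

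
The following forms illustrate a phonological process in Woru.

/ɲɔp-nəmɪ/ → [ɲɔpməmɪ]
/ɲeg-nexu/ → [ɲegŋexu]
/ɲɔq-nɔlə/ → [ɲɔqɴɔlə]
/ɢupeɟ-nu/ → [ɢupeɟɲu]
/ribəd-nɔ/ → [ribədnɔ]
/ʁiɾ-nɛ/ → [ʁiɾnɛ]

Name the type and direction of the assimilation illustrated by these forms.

progressive place assimilation

Comparing underlying and surface forms, /n/ → [m] is the alternation; the neighbouring /p/ is constant.
The change alveolar → bilabial matches the place of the preceding /p/, identifying this as place assimilation.
Manner and voice are unchanged, so the assimilation is partial, not total.
The same holds elsewhere in the data: /n/ → [ŋ] after /g/ (alveolar → velar, matching velar); /n/ → [ɴ] after /q/ (alveolar → uvular, matching uvular); /n/ → [ɲ] after /ɟ/ (alveolar → palatal, matching palatal) — only place changes, and always toward the preceding segment.
No alternation appears in [ribədnɔ], [ʁiɾnɛ]: there the adjacent consonants already agree in place (/n/ and /d/ are both alveolar; /n/ and /ɾ/ are both alveolar), so these forms are consistent with the same rule.
The trigger is the preceding segment, so the direction is progressive (perseverative).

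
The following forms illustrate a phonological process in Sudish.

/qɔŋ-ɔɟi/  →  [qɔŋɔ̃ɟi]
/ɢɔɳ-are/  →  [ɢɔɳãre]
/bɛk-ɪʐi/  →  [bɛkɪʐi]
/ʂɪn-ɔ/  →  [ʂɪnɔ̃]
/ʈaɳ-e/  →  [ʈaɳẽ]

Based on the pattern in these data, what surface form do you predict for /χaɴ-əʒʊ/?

The data show progressive nasality assimilation (vowel nasalisation): /ɔ/ → [ɔ̃] after /ŋ/; /a/ → [ã] after /ɳ/; /ɔ/ → [ɔ̃] after /n/; /e/ → [ẽ] after /ɳ/ — a vowel is nasalised by an immediately preceding nasal consonant.
No change occurs in [bɛkɪʐi] because the vowel at the boundary is adjacent to an oral consonant, not a nasal (/ɪ/ next to /k/).
/ə/ sits next to the nasal /ɴ/ and is therefore nasalised to [ə̃].

[χaɴə̃ʒʊ]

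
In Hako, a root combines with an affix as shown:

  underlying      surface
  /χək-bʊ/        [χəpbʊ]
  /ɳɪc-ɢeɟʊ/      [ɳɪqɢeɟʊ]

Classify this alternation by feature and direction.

Comparing underlying and surface forms, /k/ → [p] is the alternation; the neighbouring /b/ is constant.
/k/ is velar while /b/ is bilabial; the output [p] is bilabial, matching the trigger — so the feature that spreads is place.
Manner and voice are unchanged, so the assimilation is partial, not total.
The same holds elsewhere in the data: /c/ → [q] before /ɢ/ (palatal → uvular, matching uvular) — only place changes, and always toward the following segment.
Since the segment that changes precedes the conditioning segment, the assimilation is regressive.

regressive place assimilation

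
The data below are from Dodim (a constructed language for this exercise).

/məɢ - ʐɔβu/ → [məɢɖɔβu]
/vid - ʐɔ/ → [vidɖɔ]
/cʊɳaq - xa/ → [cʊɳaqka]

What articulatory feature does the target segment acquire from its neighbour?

manner

The segment that alternates is /ʐ/, which surfaces as [ɖ] when adjacent to /ɢ/.
The change fricative → stop matches the manner of the preceding /ɢ/, identifying this as manner assimilation.
Checking the remaining alternations: /ʐ/ → [ɖ] after /d/ (fricative → stop, matching a stop); /x/ → [k] after /q/ (fricative → stop, matching a stop) — only manner changes, and always toward the preceding segment.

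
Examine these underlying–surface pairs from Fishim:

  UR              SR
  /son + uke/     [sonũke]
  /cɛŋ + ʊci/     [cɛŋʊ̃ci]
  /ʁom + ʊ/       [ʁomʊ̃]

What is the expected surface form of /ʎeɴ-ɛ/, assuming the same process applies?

[ʎeɴɛ̃]

The data show progressive nasality assimilation (vowel nasalisation): /u/ → [ũ] after /n/; /ʊ/ → [ʊ̃] after /ŋ/; /ʊ/ → [ʊ̃] after /m/ — a vowel is nasalised by an immediately preceding nasal consonant.
The vowel /ɛ/ is adjacent to the preceding nasal /ɴ/, so it acquires [+nasal] and surfaces as [ɛ̃].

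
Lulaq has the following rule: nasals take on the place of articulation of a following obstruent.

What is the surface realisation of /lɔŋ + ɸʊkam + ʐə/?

The rule targets /ŋ/ (voiced velar nasal), which sits before the trigger /ɸ/ (bilabial).
A voiced bilabial nasal is [m], so the surface segment is [m].
The same rule applies at the second boundary: /m/ → [ɳ] next to /ʐ/.

[lɔmɸʊkaɳʐə]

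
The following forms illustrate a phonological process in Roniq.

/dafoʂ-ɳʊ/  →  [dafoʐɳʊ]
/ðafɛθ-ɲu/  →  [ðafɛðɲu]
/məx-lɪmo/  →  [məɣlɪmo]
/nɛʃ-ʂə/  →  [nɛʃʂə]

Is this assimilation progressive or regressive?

regressive

Comparing underlying and surface forms, /ʂ/ → [ʐ] is the alternation; the neighbouring /ɳ/ is constant.
The change voiceless → voiced matches the voicing of the following /ɳ/, identifying this as voicing assimilation.
The other alternating forms pattern the same way: /θ/ → [ð] before /ɲ/ (voiceless → voiced, matching voiced); /x/ → [ɣ] before /l/ (voiceless → voiced, matching voiced) — only voicing changes, and always toward the following segment.
No alternation appears in [nɛʃʂə]: there the adjacent consonants already agree in voicing (/ʃ/ and /ʂ/ are both voiceless), so this form is consistent with the same rule.
Since the segment that changes precedes the conditioning segment, the assimilation is regressive.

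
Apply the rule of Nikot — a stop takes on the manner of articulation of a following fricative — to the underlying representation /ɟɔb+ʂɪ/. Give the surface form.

/b/ is a voiced bilabial stop. The following trigger /ʂ/ is a fricative, so /b/ must become a fricative as well.
A voiced bilabial fricative is [β], so the surface segment is [β].

[ɟɔβʂɪ]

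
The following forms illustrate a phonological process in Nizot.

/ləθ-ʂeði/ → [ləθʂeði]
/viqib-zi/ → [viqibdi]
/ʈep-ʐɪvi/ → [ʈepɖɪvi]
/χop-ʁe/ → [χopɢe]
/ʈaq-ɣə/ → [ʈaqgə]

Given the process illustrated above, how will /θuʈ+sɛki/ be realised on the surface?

[θuʈtɛki]

The data show progressive manner assimilation: /z/ → [d] after /b/; /ʐ/ → [ɖ] after /p/; /ʁ/ → [ɢ] after /p/; /ɣ/ → [g] after /q/. In each pair only manner changes, matching the preceding consonant, while place and voice stay constant.
Nothing changes in [ləθʂeði]: there the adjacent consonants already agree in manner (/ʂ/ and /θ/ are both fricatives), so this form is consistent with the same rule.
/s/ is a voiceless alveolar fricative. The preceding trigger /ʈ/ is a stop, so /s/ must become a stop as well.
Changing only its manner to stop gives [t] — the voiceless alveolar stop.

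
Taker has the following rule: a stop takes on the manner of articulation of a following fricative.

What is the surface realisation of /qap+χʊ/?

[qaɸχʊ]

The rule targets /p/ (voiceless bilabial stop), which sits before the trigger /χ/ (fricative).
A voiceless bilabial fricative is [ɸ], so the surface segment is [ɸ].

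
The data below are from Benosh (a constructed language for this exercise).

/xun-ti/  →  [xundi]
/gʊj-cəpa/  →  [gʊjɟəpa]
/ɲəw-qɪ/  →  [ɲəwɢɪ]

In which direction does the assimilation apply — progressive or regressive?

Underlying /t/ is realised as [d] next to /n/; /n/ itself does not change.
The change voiceless → voiced matches the voicing of the preceding /n/, identifying this as voicing assimilation.
The same holds elsewhere in the data: /c/ → [ɟ] after /j/ (voiceless → voiced, matching voiced); /q/ → [ɢ] after /w/ (voiceless → voiced, matching voiced) — only voicing changes, and always toward the preceding segment.
Since the segment that changes follows the conditioning segment, the assimilation is progressive.

progressive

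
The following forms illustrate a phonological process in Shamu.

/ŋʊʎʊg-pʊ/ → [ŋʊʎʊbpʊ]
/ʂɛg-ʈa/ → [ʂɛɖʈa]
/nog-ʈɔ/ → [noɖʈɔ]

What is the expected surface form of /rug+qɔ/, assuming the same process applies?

[ruɢqɔ]

The data show regressive place assimilation: /g/ → [b] before /p/; /g/ → [ɖ] before /ʈ/. In each pair only place changes, matching the following consonant, while manner and voice stay constant.
/g/ is a voiced velar stop. The following trigger /q/ is uvular, so /g/ must become uvular as well.
The voiced uvular stop is [ɢ], so /g/ → [ɢ].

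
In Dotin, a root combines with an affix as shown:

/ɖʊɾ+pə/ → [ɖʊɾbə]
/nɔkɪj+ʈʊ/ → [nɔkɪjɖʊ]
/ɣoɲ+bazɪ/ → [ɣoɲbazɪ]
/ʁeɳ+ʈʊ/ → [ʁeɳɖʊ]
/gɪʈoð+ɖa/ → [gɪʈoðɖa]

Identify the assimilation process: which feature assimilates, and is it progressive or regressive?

Comparing underlying and surface forms, /p/ → [b] is the alternation; the neighbouring /ɾ/ is constant.
The change voiceless → voiced matches the voicing of the preceding /ɾ/, identifying this as voicing assimilation.
Place and manner are unchanged, so the assimilation is partial, not total.
The same holds elsewhere in the data: /ʈ/ → [ɖ] after /j/ (voiceless → voiced, matching voiced); /ʈ/ → [ɖ] after /ɳ/ (voiceless → voiced, matching voiced) — only voicing changes, and always toward the preceding segment.
No alternation appears in [ɣoɲbazɪ], [gɪʈoðɖa]: there the adjacent consonants already agree in voicing (/b/ and /ɲ/ are both voiced; /ɖ/ and /ð/ are both voiced), so these forms are consistent with the same rule.
Since the segment that changes follows the conditioning segment, the assimilation is progressive.

progressive voicing assimilation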